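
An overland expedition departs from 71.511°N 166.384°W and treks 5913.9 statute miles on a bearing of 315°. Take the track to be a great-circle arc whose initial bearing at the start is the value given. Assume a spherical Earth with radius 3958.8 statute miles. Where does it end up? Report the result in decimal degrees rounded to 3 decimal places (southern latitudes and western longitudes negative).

latitude 17.246°, longitude 61.195°

Central angle δ = d/R = 1.493862 rad.
Converting: φ₁ = 1.248102 rad, θ = 5.497787 rad.
sin φ₂ = sin φ₁ cos δ + cos φ₁ sin δ cos θ = (0.948385)(0.076859) + (0.317123)(0.997042)(0.707107) = 0.296468
φ₂ = asin(0.296468) = 0.300992 rad = 17.246°.
Δλ = atan2( sin θ sin δ cos φ₁ , cos δ − sin φ₁ sin φ₂ ) = atan2(-0.223576, -0.204307) = -2.311191 rad = -132.421°.
λ₂ = -166.384° + -132.421° = -298.805°, normalized to (−180°, 180°] → 61.195°.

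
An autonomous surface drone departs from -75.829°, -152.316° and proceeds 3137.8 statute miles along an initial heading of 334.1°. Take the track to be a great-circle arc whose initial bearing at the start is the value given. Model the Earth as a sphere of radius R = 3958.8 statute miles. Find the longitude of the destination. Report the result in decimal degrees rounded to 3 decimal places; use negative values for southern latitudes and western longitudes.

longitude -173.735°

Angular distance δ = d/R = 3137.8 / 3958.8 = 0.792614 rad.
With φ₁ = -75.829° = -1.323466 rad and θ = 334.1° = 5.831145 rad:
Applying the spherical law of cosines for sides, sin φ₂ = sin φ₁ cos δ + cos φ₁ sin δ cos θ = -0.523781, so φ₂ = -31.586°.
Δλ = atan2( sin θ sin δ cos φ₁ , cos δ − sin φ₁ sin φ₂ ) = atan2(-0.076159, 0.194144) = -0.373834 rad = -21.419°.
λ₂ = λ₁ + Δλ = -173.735°.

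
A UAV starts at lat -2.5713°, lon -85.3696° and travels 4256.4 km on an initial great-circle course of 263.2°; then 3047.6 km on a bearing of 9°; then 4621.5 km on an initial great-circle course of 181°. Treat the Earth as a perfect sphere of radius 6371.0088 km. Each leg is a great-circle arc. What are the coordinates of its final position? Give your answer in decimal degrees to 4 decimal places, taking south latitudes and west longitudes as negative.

latitude -20.7229°, longitude -119.8873°

Apply the spherical direct solution leg by leg, carrying full precision between legs.
Leg 1: from (-2.5713°, -85.3696°), δ = 4256.4/6371.0088 = 0.668089 rad, θ = 263.2° → φ = -6.2285°, λ = -123.5968°.
Leg 2: from (-6.2285°, -123.5968°), δ = 3047.6/6371.0088 = 0.478354 rad, θ = 9° → φ = 20.8334°, λ = -119.1780°.
Leg 3: from (20.8334°, -119.1780°), δ = 4621.5/6371.0088 = 0.725395 rad, θ = 181° → φ = -20.7229°, λ = -119.8873°.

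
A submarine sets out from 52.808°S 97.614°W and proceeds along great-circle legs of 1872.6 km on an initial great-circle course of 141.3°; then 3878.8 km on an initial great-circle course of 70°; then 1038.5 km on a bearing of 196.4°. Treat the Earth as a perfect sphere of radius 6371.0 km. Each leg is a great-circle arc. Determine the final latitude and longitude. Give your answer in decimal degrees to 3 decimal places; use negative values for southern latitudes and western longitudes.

Apply the spherical direct solution leg by leg, carrying full precision between legs.
Leg 1: from (-52.808°, -97.614°), δ = 1872.6/6371 = 0.293926 rad, θ = 141.3° → φ = -64.043°, λ = -73.167°.
Leg 2: from (-64.043°, -73.167°), δ = 3878.8/6371 = 0.608821 rad, θ = 70° → φ = -40.690°, λ = -28.034°.
Leg 3: from (-40.690°, -28.034°), δ = 1038.5/6371 = 0.163004 rad, θ = 196.4° → φ = -49.585°, λ = -32.086°.

latitude -49.585°, longitude -32.086°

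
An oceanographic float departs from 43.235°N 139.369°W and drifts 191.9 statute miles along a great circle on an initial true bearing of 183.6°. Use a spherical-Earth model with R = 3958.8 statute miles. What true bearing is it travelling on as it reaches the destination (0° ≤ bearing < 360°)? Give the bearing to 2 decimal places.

Central angle δ = d/R = 0.048474 rad.
With φ₁ = 43.235° = 0.754593 rad and θ = 183.6° = 3.204425 rad:
Applying the spherical law of cosines for sides, sin φ₂ = sin φ₁ cos δ + cos φ₁ sin δ cos θ = 0.648955, so φ₂ = 40.463°.
Δλ = atan2( sin θ sin δ cos φ₁ , cos δ − sin φ₁ sin φ₂ ) = atan2(-0.002217, 0.554296) = -0.003999 rad = -0.229°.
λ₂ = λ₁ + Δλ = -139.598°.
The forward bearing on arrival equals the back-azimuth from the destination plus 180°.
Back-azimuth from P₂ (40.46°, -139.60°) to P₁ (43.23°, -139.37°), with Δλ' = λ₁ − λ₂ = 0.23°: atan2( sin Δλ' cos φ₁ , cos φ₂ sin φ₁ − sin φ₂ cos φ₁ cos Δλ' ) = 3.45°.
Final bearing = (3.45° + 180°) mod 360° = 183.45°.

final bearing 183.45°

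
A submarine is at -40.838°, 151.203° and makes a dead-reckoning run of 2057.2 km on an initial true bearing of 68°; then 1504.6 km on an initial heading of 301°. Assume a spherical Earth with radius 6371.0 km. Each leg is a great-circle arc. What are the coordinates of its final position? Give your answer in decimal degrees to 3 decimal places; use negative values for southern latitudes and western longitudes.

latitude -24.413°, longitude 158.783°

Apply the spherical direct solution leg by leg, carrying full precision between legs.
Leg 1: from (-40.838°, 151.203°), δ = 2057.2/6371 = 0.322901 rad, θ = 68° → φ = -32.019°, λ = 171.507°.
Leg 2: from (-32.019°, 171.507°), δ = 1504.6/6371 = 0.236164 rad, θ = 301° → φ = -24.413°, λ = 158.783°.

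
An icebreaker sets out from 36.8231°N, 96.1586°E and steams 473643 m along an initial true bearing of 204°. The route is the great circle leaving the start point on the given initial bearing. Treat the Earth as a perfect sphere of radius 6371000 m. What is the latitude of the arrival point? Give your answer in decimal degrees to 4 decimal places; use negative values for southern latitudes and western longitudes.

Angular distance δ = d/R = 473643 / 6371000 = 0.074344 rad.
Start latitude φ₁ = 0.642684 rad; initial bearing θ = 3.560472 rad.
sin φ₂ = sin φ₁ cos δ + cos φ₁ sin δ cos θ = (0.599346)(0.997238) + (0.800490)(0.074275)(-0.913545) = 0.543375
φ₂ = asin(0.543375) = 0.574452 rad = 32.9137°.
For the longitude increment, Δλ = atan2( sin θ sin δ cos φ₁, cos δ − sin φ₁ sin φ₂ ) = atan2(-0.024183, 0.671568) = -2.0623°.
Hence λ₂ = 96.1586° + -2.0623° = 94.0963°.

latitude 32.9137°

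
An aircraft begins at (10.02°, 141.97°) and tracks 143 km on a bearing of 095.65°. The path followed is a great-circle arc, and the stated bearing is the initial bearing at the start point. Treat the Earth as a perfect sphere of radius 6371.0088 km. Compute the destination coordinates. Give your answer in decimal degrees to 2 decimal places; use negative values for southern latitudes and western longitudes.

Angular distance δ = d/R = 143 / 6371.0088 = 0.022445 rad.
Converting: φ₁ = 0.174882 rad, θ = 1.669407 rad.
Destination latitude: φ₂ = arcsin( sin φ₁ cos δ + cos φ₁ sin δ cos θ ) = arcsin(0.171772) = 9.89°.
Δλ = atan2( sin θ sin δ cos φ₁ , cos δ − sin φ₁ sin φ₂ ) = atan2(0.021994, 0.969861) = 0.022673 rad = 1.30°.
λ₂ = λ₁ + Δλ = 143.27°.

latitude 9.89°, longitude 143.27°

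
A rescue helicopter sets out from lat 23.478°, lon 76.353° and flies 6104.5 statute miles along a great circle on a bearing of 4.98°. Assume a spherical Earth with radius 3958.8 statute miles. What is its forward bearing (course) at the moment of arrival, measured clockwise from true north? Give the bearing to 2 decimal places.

The arc subtends δ = 6104.5/3958.8 = 1.542008 rad at the centre.
Start latitude φ₁ = 0.409768 rad; initial bearing θ = 0.086917 rad.
sin φ₂ = sin φ₁ cos δ + cos φ₁ sin δ cos θ = (0.398397)(0.028785) + (0.917213)(0.999586)(0.996225) = 0.924840
φ₂ = asin(0.924840) = 1.180614 rad = 67.644°.
Δλ = atan2( sin θ sin δ cos φ₁ , cos δ − sin φ₁ sin φ₂ ) = atan2(0.079588, -0.339669) = 2.911433 rad = 166.813°.
λ₂ = 76.353° + 166.813° = 243.166°, normalized to (−180°, 180°] → -116.834°.
The forward bearing on arrival equals the back-azimuth from the destination plus 180°.
Back-azimuth from P₂ (67.64°, -116.83°) to P₁ (23.48°, 76.35°), with Δλ' = λ₁ − λ₂ = 193.19°: atan2( sin Δλ' cos φ₁ , cos φ₂ sin φ₁ − sin φ₂ cos φ₁ cos Δλ' ) = 347.92°.
Final bearing = (347.92° + 180°) mod 360° = 167.92°.

final bearing 167.92°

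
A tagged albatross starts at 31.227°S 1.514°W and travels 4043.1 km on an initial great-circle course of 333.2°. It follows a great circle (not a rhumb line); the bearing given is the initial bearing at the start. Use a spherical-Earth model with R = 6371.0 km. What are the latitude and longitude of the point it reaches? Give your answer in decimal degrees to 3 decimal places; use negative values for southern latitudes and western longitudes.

δ = 4043.1/6371 = 0.634610 rad (36.3605°).
Start latitude φ₁ = -0.545014 rad; initial bearing θ = 5.815437 rad.
Applying the spherical law of cosines for sides, sin φ₂ = sin φ₁ cos δ + cos φ₁ sin δ cos θ = 0.035020, so φ₂ = 2.007°.
Δλ = atan2( sin θ sin δ cos φ₁ , cos δ − sin φ₁ sin φ₂ ) = atan2(-0.228581, 0.823459) = -0.270769 rad = -15.514°.
Hence λ₂ = -1.514° + -15.514° = -17.028°.

latitude 2.007°, longitude -17.028°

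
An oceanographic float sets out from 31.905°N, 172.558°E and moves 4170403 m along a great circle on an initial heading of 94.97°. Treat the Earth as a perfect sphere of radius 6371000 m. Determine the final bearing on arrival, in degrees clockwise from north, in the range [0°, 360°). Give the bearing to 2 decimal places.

Central angle δ = d/R = 0.654592 rad.
Start latitude φ₁ = 0.556847 rad; initial bearing θ = 1.657539 rad.
sin φ₂ = sin φ₁ cos δ + cos φ₁ sin δ cos θ = (0.528512)(0.793297) + (0.848926)(0.608835)(-0.086634) = 0.374490
φ₂ = asin(0.374490) = 0.383846 rad = 21.993°.
For the longitude increment, Δλ = atan2( sin θ sin δ cos φ₁, cos δ − sin φ₁ sin φ₂ ) = atan2(0.514913, 0.595374) = 40.855°.
λ₂ = 172.558° + 40.855° = 213.413°, normalized to (−180°, 180°] → -146.587°.
The forward bearing on arrival equals the back-azimuth from the destination plus 180°.
Back-azimuth from P₂ (21.99°, -146.59°) to P₁ (31.91°, 172.56°), with Δλ' = λ₁ − λ₂ = 319.14°: atan2( sin Δλ' cos φ₁ , cos φ₂ sin φ₁ − sin φ₂ cos φ₁ cos Δλ' ) = 294.20°.
Final bearing = (294.20° + 180°) mod 360° = 114.20°.

final bearing 114.20°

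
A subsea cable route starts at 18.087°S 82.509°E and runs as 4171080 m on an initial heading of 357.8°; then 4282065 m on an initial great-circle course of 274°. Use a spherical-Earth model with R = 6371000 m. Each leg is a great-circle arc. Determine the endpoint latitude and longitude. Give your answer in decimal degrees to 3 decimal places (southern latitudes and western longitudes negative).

Apply the spherical direct solution leg by leg, carrying full precision between legs.
Leg 1: from (-18.087°, 82.509°), δ = 4171080/6371000 = 0.654698 rad, θ = 357.8° → φ = 19.399°, λ = 81.089°.
Leg 2: from (19.399°, 81.089°), δ = 4282065/6371000 = 0.672118 rad, θ = 274° → φ = 17.510°, λ = 40.449°.

latitude 17.510°, longitude 40.449°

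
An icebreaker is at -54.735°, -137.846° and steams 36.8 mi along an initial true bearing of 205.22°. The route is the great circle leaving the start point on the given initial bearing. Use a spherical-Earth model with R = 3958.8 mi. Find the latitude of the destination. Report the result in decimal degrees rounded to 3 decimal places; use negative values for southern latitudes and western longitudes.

δ = 36.8/3958.8 = 0.009296 rad (0.5326°).
Converting: φ₁ = -0.955306 rad, θ = 3.581765 rad.
Applying the spherical law of cosines for sides, sin φ₂ = sin φ₁ cos δ + cos φ₁ sin δ cos θ = -0.821310, so φ₂ = -55.216°.
Then Δλ = atan2(-0.002287, 0.329365) = -0.006943 rad, from sin θ sin δ cos φ₁ over cos δ − sin φ₁ sin φ₂.
λ₂ = -137.846° + -0.398° = -138.244°.

latitude -55.216°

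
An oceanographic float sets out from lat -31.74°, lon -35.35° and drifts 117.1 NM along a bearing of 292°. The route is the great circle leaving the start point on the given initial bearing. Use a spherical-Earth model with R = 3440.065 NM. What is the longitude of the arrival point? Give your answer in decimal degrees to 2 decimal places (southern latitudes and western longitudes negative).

longitude -37.46°

Angular distance δ = d/R = 117.1 / 3440.065 = 0.034040 rad.
Converting: φ₁ = -0.553968 rad, θ = 5.096361 rad.
Applying the spherical law of cosines for sides, sin φ₂ = sin φ₁ cos δ + cos φ₁ sin δ cos θ = -0.514918, so φ₂ = -30.99°.
For the longitude increment, Δλ = atan2( sin θ sin δ cos φ₁, cos δ − sin φ₁ sin φ₂ ) = atan2(-0.026836, 0.728540) = -2.11°.
Hence λ₂ = -35.35° + -2.11° = -37.46°.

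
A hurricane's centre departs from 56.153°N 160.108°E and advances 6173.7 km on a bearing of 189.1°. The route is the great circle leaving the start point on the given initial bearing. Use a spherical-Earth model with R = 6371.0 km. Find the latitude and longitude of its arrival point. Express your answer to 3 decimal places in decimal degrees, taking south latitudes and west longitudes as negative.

Central angle δ = d/R = 0.969032 rad.
Start latitude φ₁ = 0.980055 rad; initial bearing θ = 3.300418 rad.
Destination latitude: φ₂ = arcsin( sin φ₁ cos δ + cos φ₁ sin δ cos θ ) = arcsin(0.016802) = 0.963°.
Δλ = atan2( sin θ sin δ cos φ₁ , cos δ − sin φ₁ sin φ₂ ) = atan2(-0.072616, 0.552144) = -0.130766 rad = -7.492°.
λ₂ = λ₁ + Δλ = 152.616°.

latitude 0.963°, longitude 152.616°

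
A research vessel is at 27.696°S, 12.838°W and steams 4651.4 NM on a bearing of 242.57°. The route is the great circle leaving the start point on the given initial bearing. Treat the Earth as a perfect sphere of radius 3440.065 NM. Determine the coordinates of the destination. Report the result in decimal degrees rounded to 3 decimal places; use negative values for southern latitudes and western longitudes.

Central angle δ = d/R = 1.352126 rad.
Converting: φ₁ = -0.483386 rad, θ = 4.233645 rad.
Applying the spherical law of cosines for sides, sin φ₂ = sin φ₁ cos δ + cos φ₁ sin δ cos θ = -0.498997, so φ₂ = -29.934°.
For the longitude increment, Δλ = atan2( sin θ sin δ cos φ₁, cos δ − sin φ₁ sin φ₂ ) = atan2(-0.767167, -0.014992) = -91.120°.
λ₂ = -12.838° + -91.120° = -103.958°.

latitude -29.934°, longitude -103.958°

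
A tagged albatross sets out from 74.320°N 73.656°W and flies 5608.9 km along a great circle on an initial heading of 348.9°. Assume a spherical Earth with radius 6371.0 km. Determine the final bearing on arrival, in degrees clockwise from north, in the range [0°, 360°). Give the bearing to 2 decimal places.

Angular distance δ = d/R = 5608.9 / 6371 = 0.880380 rad.
With φ₁ = 74.320° = 1.297129 rad and θ = 348.9° = 6.089454 rad:
sin φ₂ = sin φ₁ cos δ + cos φ₁ sin δ cos θ = (0.962786)(0.636858) + (0.270264)(0.770981)(0.981293) = 0.817629
φ₂ = asin(0.817629) = 0.957281 rad = 54.848°.
Δλ = atan2( sin θ sin δ cos φ₁ , cos δ − sin φ₁ sin φ₂ ) = atan2(-0.040116, -0.150344) = -2.880842 rad = -165.060°.
λ₂ = -73.656° + -165.060° = -238.716°, normalized to (−180°, 180°] → 121.284°.
The forward bearing on arrival equals the back-azimuth from the destination plus 180°.
Back-azimuth from P₂ (54.85°, 121.28°) to P₁ (74.32°, -73.66°), with Δλ' = λ₁ − λ₂ = -194.94°: atan2( sin Δλ' cos φ₁ , cos φ₂ sin φ₁ − sin φ₂ cos φ₁ cos Δλ' ) = 5.19°.
Final bearing = (5.19° + 180°) mod 360° = 185.19°.

final bearing 185.19°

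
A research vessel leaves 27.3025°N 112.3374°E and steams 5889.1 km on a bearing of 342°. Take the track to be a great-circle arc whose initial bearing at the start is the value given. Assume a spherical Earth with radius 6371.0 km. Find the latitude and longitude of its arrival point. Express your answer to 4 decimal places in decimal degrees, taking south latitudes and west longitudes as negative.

latitude 71.9678°, longitude 59.5064°

δ = 5889.1/6371 = 0.924360 rad (52.9619°).
Converting: φ₁ = 0.476519 rad, θ = 5.969026 rad.
sin φ₂ = sin φ₁ cos δ + cos φ₁ sin δ cos θ = (0.458688)(0.602345) + (0.888597)(0.798236)(0.951057) = 0.950883
φ₂ = asin(0.950883) = 1.256075 rad = 71.9678°.
Then Δλ = atan2(-0.219189, 0.166187) = -0.922075 rad, from sin θ sin δ cos φ₁ over cos δ − sin φ₁ sin φ₂.
Hence λ₂ = 112.3374° + -52.8310° = 59.5064°.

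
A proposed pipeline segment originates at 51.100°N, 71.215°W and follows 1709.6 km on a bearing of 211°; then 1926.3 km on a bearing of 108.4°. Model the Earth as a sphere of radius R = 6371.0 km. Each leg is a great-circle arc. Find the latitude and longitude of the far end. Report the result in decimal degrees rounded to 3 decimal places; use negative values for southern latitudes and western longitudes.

latitude 30.362°, longitude -62.001°

Apply the spherical direct solution leg by leg, carrying full precision between legs.
Leg 1: from (51.100°, -71.215°), δ = 1709.6/6371 = 0.268341 rad, θ = 211° → φ = 37.422°, λ = -81.116°.
Leg 2: from (37.422°, -81.116°), δ = 1926.3/6371 = 0.302354 rad, θ = 108.4° → φ = 30.362°, λ = -62.001°.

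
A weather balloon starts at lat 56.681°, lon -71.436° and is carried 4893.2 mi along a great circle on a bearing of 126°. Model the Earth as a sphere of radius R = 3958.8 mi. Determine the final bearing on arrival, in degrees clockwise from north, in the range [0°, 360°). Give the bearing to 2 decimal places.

final bearing 153.60°

Angular distance δ = d/R = 4893.2 / 3958.8 = 1.236031 rad.
With φ₁ = 56.681° = 0.989270 rad and θ = 126° = 2.199115 rad:
sin φ₂ = sin φ₁ cos δ + cos φ₁ sin δ cos θ = (0.835625)(0.328547) + (0.549300)(0.944487)(-0.587785) = -0.030405
φ₂ = asin(-0.030405) = -0.030409 rad = -1.742°.
Δλ = atan2( sin θ sin δ cos φ₁ , cos δ − sin φ₁ sin φ₂ ) = atan2(0.419724, 0.353954) = 0.870203 rad = 49.859°.
Hence λ₂ = -71.436° + 49.859° = -21.577°.
The forward bearing on arrival equals the back-azimuth from the destination plus 180°.
Back-azimuth from P₂ (-1.74°, -21.58°) to P₁ (56.68°, -71.44°), with Δλ' = λ₁ − λ₂ = -49.86°: atan2( sin Δλ' cos φ₁ , cos φ₂ sin φ₁ − sin φ₂ cos φ₁ cos Δλ' ) = 333.60°.
Final bearing = (333.60° + 180°) mod 360° = 153.60°.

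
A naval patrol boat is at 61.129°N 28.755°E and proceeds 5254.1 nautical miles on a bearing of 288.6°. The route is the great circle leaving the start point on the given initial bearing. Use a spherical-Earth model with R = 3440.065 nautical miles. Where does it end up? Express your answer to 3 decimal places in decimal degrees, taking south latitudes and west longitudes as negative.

The arc subtends δ = 5254.1/3440.065 = 1.527326 rad at the centre.
Converting: φ₁ = 1.066902 rad, θ = 5.037020 rad.
Destination latitude: φ₂ = arcsin( sin φ₁ cos δ + cos φ₁ sin δ cos θ ) = arcsin(0.191916) = 11.065°.
For the longitude increment, Δλ = atan2( sin θ sin δ cos φ₁, cos δ − sin φ₁ sin φ₂ ) = atan2(-0.457187, -0.124606) = -105.246°.
Hence λ₂ = 28.755° + -105.246° = -76.491°.

latitude 11.065°, longitude -76.491°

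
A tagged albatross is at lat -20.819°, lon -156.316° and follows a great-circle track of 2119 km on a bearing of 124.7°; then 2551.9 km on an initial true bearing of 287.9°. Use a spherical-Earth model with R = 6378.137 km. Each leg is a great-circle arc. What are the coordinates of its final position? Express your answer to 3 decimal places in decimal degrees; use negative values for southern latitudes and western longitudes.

Apply the spherical direct solution leg by leg, carrying full precision between legs.
Leg 1: from (-20.819°, -156.316°), δ = 2119/6378.137 = 0.332229 rad, θ = 124.7° → φ = -30.633°, λ = -138.159°.
Leg 2: from (-30.633°, -138.159°), δ = 2551.9/6378.137 = 0.400101 rad, θ = 287.9° → φ = -21.486°, λ = -161.633°.

latitude -21.486°, longitude -161.633°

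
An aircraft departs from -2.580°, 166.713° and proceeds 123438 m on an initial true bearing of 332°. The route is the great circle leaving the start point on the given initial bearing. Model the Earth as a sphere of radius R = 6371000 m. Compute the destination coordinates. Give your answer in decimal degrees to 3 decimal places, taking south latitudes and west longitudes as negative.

latitude -1.600°, longitude 166.192°

Central angle δ = d/R = 0.019375 rad.
Start latitude φ₁ = -0.045029 rad; initial bearing θ = 5.794493 rad.
Destination latitude: φ₂ = arcsin( sin φ₁ cos δ + cos φ₁ sin δ cos θ ) = arcsin(-0.027917) = -1.600°.
Δλ = atan2( sin θ sin δ cos φ₁ , cos δ − sin φ₁ sin φ₂ ) = atan2(-0.009086, 0.998556) = -0.009099 rad = -0.521°.
λ₂ = λ₁ + Δλ = 166.192°.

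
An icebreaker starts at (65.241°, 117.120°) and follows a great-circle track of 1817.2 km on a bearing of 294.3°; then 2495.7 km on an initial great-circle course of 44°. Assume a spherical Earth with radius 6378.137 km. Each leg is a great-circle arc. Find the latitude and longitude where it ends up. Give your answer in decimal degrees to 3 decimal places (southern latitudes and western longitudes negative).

latitude 73.327°, longitude 143.760°

Apply the spherical direct solution leg by leg, carrying full precision between legs.
Leg 1: from (65.241°, 117.120°), δ = 1817.2/6378.137 = 0.284911 rad, θ = 294.3° → φ = 66.913°, λ = 76.331°.
Leg 2: from (66.913°, 76.331°), δ = 2495.7/6378.137 = 0.391290 rad, θ = 44° → φ = 73.327°, λ = 143.760°.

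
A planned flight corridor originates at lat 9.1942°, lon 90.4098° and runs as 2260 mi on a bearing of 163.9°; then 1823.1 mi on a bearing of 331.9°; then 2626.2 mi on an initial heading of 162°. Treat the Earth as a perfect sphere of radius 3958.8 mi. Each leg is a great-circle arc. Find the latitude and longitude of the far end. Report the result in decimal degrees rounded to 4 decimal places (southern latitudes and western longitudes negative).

Apply the spherical direct solution leg by leg, carrying full precision between legs.
Leg 1: from (9.1942°, 90.4098°), δ = 2260/3958.8 = 0.570880 rad, θ = 163.9° → φ = -22.2139°, λ = 99.7251°.
Leg 2: from (-22.2139°, 99.7251°), δ = 1823.1/3958.8 = 0.460518 rad, θ = 331.9° → φ = 1.3897°, λ = 87.6388°.
Leg 3: from (1.3897°, 87.6388°), δ = 2626.2/3958.8 = 0.663383 rad, θ = 162° → φ = -34.4972°, λ = 100.9882°.

latitude -34.4972°, longitude 100.9882°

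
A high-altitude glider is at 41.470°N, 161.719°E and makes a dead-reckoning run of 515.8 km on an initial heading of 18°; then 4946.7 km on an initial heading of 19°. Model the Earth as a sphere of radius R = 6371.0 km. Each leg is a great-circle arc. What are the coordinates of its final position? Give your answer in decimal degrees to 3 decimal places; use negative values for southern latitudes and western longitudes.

latitude 76.754°, longitude -111.552°

Apply the spherical direct solution leg by leg, carrying full precision between legs.
Leg 1: from (41.470°, 161.719°), δ = 515.8/6371 = 0.080961 rad, θ = 18° → φ = 45.864°, λ = 163.776°.
Leg 2: from (45.864°, 163.776°), δ = 4946.7/6371 = 0.776440 rad, θ = 19° → φ = 76.754°, λ = -111.552°.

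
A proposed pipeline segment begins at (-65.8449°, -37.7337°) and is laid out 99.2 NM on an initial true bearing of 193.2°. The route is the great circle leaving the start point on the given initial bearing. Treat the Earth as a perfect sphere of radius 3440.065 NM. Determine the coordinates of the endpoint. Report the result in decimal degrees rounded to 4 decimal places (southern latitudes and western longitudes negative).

latitude -67.4505°, longitude -38.7175°

Angular distance δ = d/R = 99.2 / 3440.065 = 0.028837 rad.
With φ₁ = -65.8449° = -1.149210 rad and θ = 193.2° = 3.371976 rad:
Applying the spherical law of cosines for sides, sin φ₂ = sin φ₁ cos δ + cos φ₁ sin δ cos θ = -0.923549, so φ₂ = -67.4505°.
Δλ = atan2( sin θ sin δ cos φ₁ , cos δ − sin φ₁ sin φ₂ ) = atan2(-0.002694, 0.156901) = -0.017170 rad = -0.9838°.
λ₂ = -37.7337° + -0.9838° = -38.7175°.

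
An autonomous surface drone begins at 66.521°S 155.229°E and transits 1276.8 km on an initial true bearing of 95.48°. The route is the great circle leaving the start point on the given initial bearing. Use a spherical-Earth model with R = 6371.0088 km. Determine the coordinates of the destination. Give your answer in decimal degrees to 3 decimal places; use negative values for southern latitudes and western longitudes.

latitude -65.016°, longitude -176.791°

Central angle δ = d/R = 0.200408 rad.
Converting: φ₁ = -1.161010 rad, θ = 1.666440 rad.
Destination latitude: φ₂ = arcsin( sin φ₁ cos δ + cos φ₁ sin δ cos θ ) = arcsin(-0.906423) = -65.016°.
Δλ = atan2( sin θ sin δ cos φ₁ , cos δ − sin φ₁ sin φ₂ ) = atan2(0.078949, 0.148609) = 0.488338 rad = 27.980°.
λ₂ = 155.229° + 27.980° = 183.209°, normalized to (−180°, 180°] → -176.791°.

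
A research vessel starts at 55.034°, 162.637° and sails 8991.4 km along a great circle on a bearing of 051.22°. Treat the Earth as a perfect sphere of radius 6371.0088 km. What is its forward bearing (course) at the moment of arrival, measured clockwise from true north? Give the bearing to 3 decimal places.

final bearing 149.289°

Angular distance δ = d/R = 8991.4 / 6371.0088 = 1.411299 rad.
With φ₁ = 55.034° = 0.960525 rad and θ = 51.22° = 0.893958 rad:
Applying the spherical law of cosines for sides, sin φ₂ = sin φ₁ cos δ + cos φ₁ sin δ cos θ = 0.484542, so φ₂ = 28.982°.
Then Δλ = atan2(0.441086, -0.238257) = 2.066053 rad, from sin θ sin δ cos φ₁ over cos δ − sin φ₁ sin φ₂.
λ₂ = 162.637° + 118.376° = 281.013°, normalized to (−180°, 180°] → -78.987°.
The forward bearing on arrival equals the back-azimuth from the destination plus 180°.
Back-azimuth from P₂ (28.982°, -78.987°) to P₁ (55.034°, 162.637°), with Δλ' = λ₁ − λ₂ = 241.624°: atan2( sin Δλ' cos φ₁ , cos φ₂ sin φ₁ − sin φ₂ cos φ₁ cos Δλ' ) = 329.289°.
Final bearing = (329.289° + 180°) mod 360° = 149.289°.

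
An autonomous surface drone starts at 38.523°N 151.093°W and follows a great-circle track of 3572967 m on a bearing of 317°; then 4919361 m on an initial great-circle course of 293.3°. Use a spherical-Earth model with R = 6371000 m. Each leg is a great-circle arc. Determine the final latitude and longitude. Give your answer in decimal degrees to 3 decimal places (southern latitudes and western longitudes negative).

latitude 48.511°, longitude 92.813°

Apply the spherical direct solution leg by leg, carrying full precision between legs.
Leg 1: from (38.523°, -151.093°), δ = 3572967/6371000 = 0.560817 rad, θ = 317° → φ = 56.279°, λ = 168.107°.
Leg 2: from (56.279°, 168.107°), δ = 4919361/6371000 = 0.772149 rad, θ = 293.3° → φ = 48.511°, λ = 92.813°.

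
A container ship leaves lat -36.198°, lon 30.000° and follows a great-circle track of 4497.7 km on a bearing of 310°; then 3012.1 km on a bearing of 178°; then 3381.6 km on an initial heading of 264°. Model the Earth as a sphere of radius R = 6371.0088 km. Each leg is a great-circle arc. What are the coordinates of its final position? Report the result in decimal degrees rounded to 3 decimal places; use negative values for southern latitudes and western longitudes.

latitude -31.382°, longitude -35.055°

Apply the spherical direct solution leg by leg, carrying full precision between legs.
Leg 1: from (-36.198°, 30.000°), δ = 4497.7/6371.0088 = 0.705964 rad, θ = 310° → φ = -6.482°, λ = -0.012°.
Leg 2: from (-6.482°, -0.012°), δ = 3012.1/6371.0088 = 0.472782 rad, θ = 178° → φ = -33.552°, λ = 1.081°.
Leg 3: from (-33.552°, 1.081°), δ = 3381.6/6371.0088 = 0.530779 rad, θ = 264° → φ = -31.382°, λ = -35.055°.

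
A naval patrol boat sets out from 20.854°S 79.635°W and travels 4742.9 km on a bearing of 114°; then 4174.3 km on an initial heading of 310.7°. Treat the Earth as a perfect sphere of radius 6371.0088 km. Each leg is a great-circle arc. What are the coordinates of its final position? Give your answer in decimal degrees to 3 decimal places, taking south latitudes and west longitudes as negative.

latitude -4.144°, longitude -60.812°

Apply the spherical direct solution leg by leg, carrying full precision between legs.
Leg 1: from (-20.854°, -79.635°), δ = 4742.9/6371.0088 = 0.744450 rad, θ = 114° → φ = -31.289°, λ = -33.221°.
Leg 2: from (-31.289°, -33.221°), δ = 4174.3/6371.0088 = 0.655202 rad, θ = 310.7° → φ = -4.144°, λ = -60.812°.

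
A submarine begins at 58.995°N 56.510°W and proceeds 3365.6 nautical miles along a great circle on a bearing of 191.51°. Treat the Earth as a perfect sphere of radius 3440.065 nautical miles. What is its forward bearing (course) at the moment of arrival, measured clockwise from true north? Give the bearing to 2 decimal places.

final bearing 185.91°

δ = 3365.6/3440.065 = 0.978354 rad (56.0555°).
With φ₁ = 58.995° = 1.029657 rad and θ = 191.51° = 3.342480 rad:
sin φ₂ = sin φ₁ cos δ + cos φ₁ sin δ cos θ = (0.857122)(0.558389) + (0.515113)(0.829579)(-0.979890) = 0.059874
φ₂ = asin(0.059874) = 0.059910 rad = 3.433°.
For the longitude increment, Δλ = atan2( sin θ sin δ cos φ₁, cos δ − sin φ₁ sin φ₂ ) = atan2(-0.085268, 0.507069) = -9.546°.
λ₂ = λ₁ + Δλ = -66.056°.
The forward bearing on arrival equals the back-azimuth from the destination plus 180°.
Back-azimuth from P₂ (3.43°, -66.06°) to P₁ (58.99°, -56.51°), with Δλ' = λ₁ − λ₂ = 9.55°: atan2( sin Δλ' cos φ₁ , cos φ₂ sin φ₁ − sin φ₂ cos φ₁ cos Δλ' ) = 5.91°.
Final bearing = (5.91° + 180°) mod 360° = 185.91°.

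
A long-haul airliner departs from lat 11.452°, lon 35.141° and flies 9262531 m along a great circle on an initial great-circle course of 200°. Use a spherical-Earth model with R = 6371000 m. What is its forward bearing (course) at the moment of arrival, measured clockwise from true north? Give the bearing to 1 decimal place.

final bearing 227.7°

The arc subtends δ = 9262531/6371000 = 1.453858 rad at the centre.
Converting: φ₁ = 0.199875 rad, θ = 3.490659 rad.
Destination latitude: φ₂ = arcsin( sin φ₁ cos δ + cos φ₁ sin δ cos θ ) = arcsin(-0.891530) = -63.066°.
For the longitude increment, Δλ = atan2( sin θ sin δ cos φ₁, cos δ − sin φ₁ sin φ₂ ) = atan2(-0.332922, 0.293682) = -48.583°.
λ₂ = λ₁ + Δλ = -13.442°.
The forward bearing on arrival equals the back-azimuth from the destination plus 180°.
Back-azimuth from P₂ (-63.1°, -13.4°) to P₁ (11.5°, 35.1°), with Δλ' = λ₁ − λ₂ = 48.6°: atan2( sin Δλ' cos φ₁ , cos φ₂ sin φ₁ − sin φ₂ cos φ₁ cos Δλ' ) = 47.7°.
Final bearing = (47.7° + 180°) mod 360° = 227.7°.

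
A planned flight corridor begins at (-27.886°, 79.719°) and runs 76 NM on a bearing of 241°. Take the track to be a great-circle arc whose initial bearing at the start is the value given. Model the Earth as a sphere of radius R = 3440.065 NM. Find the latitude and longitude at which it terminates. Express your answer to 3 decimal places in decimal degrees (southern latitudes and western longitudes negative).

Central angle δ = d/R = 0.022093 rad.
Converting: φ₁ = -0.486703 rad, θ = 4.206243 rad.
Destination latitude: φ₂ = arcsin( sin φ₁ cos δ + cos φ₁ sin δ cos θ ) = arcsin(-0.477066) = -28.494°.
Then Δλ = atan2(-0.017077, 0.776626) = -0.021986 rad, from sin θ sin δ cos φ₁ over cos δ − sin φ₁ sin φ₂.
λ₂ = 79.719° + -1.260° = 78.459°.

latitude -28.494°, longitude 78.459°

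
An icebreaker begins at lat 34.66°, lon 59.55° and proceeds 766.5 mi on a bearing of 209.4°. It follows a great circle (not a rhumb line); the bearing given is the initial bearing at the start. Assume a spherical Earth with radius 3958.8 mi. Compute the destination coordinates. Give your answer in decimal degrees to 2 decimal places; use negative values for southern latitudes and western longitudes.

latitude 24.85°, longitude 53.58°

Angular distance δ = d/R = 766.5 / 3958.8 = 0.193619 rad.
Start latitude φ₁ = 0.604931 rad; initial bearing θ = 3.654719 rad.
sin φ₂ = sin φ₁ cos δ + cos φ₁ sin δ cos θ = (0.568705)(0.981314) + (0.822541)(0.192412)(-0.871214) = 0.420195
φ₂ = asin(0.420195) = 0.433660 rad = 24.85°.
Then Δλ = atan2(-0.077694, 0.742347) = -0.104280 rad, from sin θ sin δ cos φ₁ over cos δ − sin φ₁ sin φ₂.
Hence λ₂ = 59.55° + -5.97° = 53.58°.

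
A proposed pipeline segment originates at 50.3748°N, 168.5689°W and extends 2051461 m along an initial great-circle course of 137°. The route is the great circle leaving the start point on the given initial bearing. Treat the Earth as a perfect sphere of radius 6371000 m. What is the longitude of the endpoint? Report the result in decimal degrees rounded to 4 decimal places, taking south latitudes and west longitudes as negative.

δ = 2051461/6371000 = 0.322000 rad (18.4492°).
Converting: φ₁ = 0.879206 rad, θ = 2.391101 rad.
Applying the spherical law of cosines for sides, sin φ₂ = sin φ₁ cos δ + cos φ₁ sin δ cos θ = 0.583038, so φ₂ = 35.6645°.
Then Δλ = atan2(0.137647, 0.499530) = 0.268881 rad, from sin θ sin δ cos φ₁ over cos δ − sin φ₁ sin φ₂.
λ₂ = λ₁ + Δλ = -153.1632°.

longitude -153.1632°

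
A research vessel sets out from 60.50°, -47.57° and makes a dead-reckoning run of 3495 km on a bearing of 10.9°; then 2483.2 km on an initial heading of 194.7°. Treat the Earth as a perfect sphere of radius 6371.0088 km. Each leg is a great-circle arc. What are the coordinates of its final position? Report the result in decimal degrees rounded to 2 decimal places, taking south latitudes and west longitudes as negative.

Apply the spherical direct solution leg by leg, carrying full precision between legs.
Leg 1: from (60.50°, -47.57°), δ = 3495/6371.0088 = 0.548579 rad, θ = 10.9° → φ = 84.15°, λ = 56.94°.
Leg 2: from (84.15°, 56.94°), δ = 2483.2/6371.0088 = 0.389766 rad, θ = 194.7° → φ = 61.98°, λ = 45.09°.

latitude 61.98°, longitude 45.09°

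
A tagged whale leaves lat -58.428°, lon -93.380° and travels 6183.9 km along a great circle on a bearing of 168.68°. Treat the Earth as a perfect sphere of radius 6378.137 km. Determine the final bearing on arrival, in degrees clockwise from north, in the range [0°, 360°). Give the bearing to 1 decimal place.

final bearing 14.0°

Central angle δ = d/R = 0.969546 rad.
With φ₁ = -58.428° = -1.019761 rad and θ = 168.68° = 2.944021 rad:
Destination latitude: φ₂ = arcsin( sin φ₁ cos δ + cos φ₁ sin δ cos θ ) = arcsin(-0.905296) = -64.863°.
Then Δλ = atan2(0.084748, -0.205623) = 2.750655 rad, from sin θ sin δ cos φ₁ over cos δ − sin φ₁ sin φ₂.
λ₂ = -93.380° + 157.601° = 64.221°.
The forward bearing on arrival equals the back-azimuth from the destination plus 180°.
Back-azimuth from P₂ (-64.9°, 64.2°) to P₁ (-58.4°, -93.4°), with Δλ' = λ₁ − λ₂ = -157.6°: atan2( sin Δλ' cos φ₁ , cos φ₂ sin φ₁ − sin φ₂ cos φ₁ cos Δλ' ) = 194.0°.
Final bearing = (194.0° + 180°) mod 360° = 14.0°.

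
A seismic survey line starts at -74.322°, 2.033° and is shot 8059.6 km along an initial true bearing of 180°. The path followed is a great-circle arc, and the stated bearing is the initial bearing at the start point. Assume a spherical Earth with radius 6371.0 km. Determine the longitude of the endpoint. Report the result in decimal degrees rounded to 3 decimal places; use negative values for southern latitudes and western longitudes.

Central angle δ = d/R = 1.265045 rad.
Start latitude φ₁ = -1.297164 rad; initial bearing θ = 3.141593 rad.
Destination latitude: φ₂ = arcsin( sin φ₁ cos δ + cos φ₁ sin δ cos θ ) = arcsin(-0.547509) = -33.196°.
Δλ = atan2( sin θ sin δ cos φ₁ , cos δ − sin φ₁ sin φ₂ ) = atan2(0.000000, -0.226129) = 3.141593 rad = 180.000°.
λ₂ = 2.033° + 180.000° = 182.033°, normalized to (−180°, 180°] → -177.967°.

longitude -177.967°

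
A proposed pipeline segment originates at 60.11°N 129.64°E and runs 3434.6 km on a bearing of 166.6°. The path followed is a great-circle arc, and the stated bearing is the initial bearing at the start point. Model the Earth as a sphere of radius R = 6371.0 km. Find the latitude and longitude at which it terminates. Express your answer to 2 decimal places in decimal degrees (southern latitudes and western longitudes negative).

Angular distance δ = d/R = 3434.6 / 6371 = 0.539099 rad.
With φ₁ = 60.11° = 1.049117 rad and θ = 166.6° = 2.907719 rad:
Destination latitude: φ₂ = arcsin( sin φ₁ cos δ + cos φ₁ sin δ cos θ ) = arcsin(0.495158) = 29.68°.
Δλ = atan2( sin θ sin δ cos φ₁ , cos δ − sin φ₁ sin φ₂ ) = atan2(0.059287, 0.428878) = 0.137368 rad = 7.87°.
Hence λ₂ = 129.64° + 7.87° = 137.51°.

latitude 29.68°, longitude 137.51°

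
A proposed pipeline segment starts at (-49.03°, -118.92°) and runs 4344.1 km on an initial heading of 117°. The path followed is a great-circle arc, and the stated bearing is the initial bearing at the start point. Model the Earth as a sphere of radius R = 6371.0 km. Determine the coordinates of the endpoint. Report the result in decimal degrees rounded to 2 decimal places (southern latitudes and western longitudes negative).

Central angle δ = d/R = 0.681855 rad.
With φ₁ = -49.03° = -0.855735 rad and θ = 117° = 2.042035 rad:
Applying the spherical law of cosines for sides, sin φ₂ = sin φ₁ cos δ + cos φ₁ sin δ cos θ = -0.773826, so φ₂ = -50.70°.
Then Δλ = atan2(0.368183, 0.192125) = 1.089846 rad, from sin θ sin δ cos φ₁ over cos δ − sin φ₁ sin φ₂.
λ₂ = -118.92° + 62.44° = -56.48°.

latitude -50.70°, longitude -56.48°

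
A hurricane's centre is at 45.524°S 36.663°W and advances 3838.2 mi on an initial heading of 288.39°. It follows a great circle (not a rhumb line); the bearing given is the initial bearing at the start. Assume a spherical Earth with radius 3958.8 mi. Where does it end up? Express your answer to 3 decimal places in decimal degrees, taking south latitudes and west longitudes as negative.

δ = 3838.2/3958.8 = 0.969536 rad (55.5503°).
Converting: φ₁ = -0.794544 rad, θ = 5.033355 rad.
sin φ₂ = sin φ₁ cos δ + cos φ₁ sin δ cos θ = (-0.713544)(0.565682) + (0.700610)(0.824623)(0.315483) = -0.221372
φ₂ = asin(-0.221372) = -0.223221 rad = -12.790°.
Δλ = atan2( sin θ sin δ cos φ₁ , cos δ − sin φ₁ sin φ₂ ) = atan2(-0.548235, 0.407724) = -0.931338 rad = -53.362°.
Hence λ₂ = -36.663° + -53.362° = -90.025°.

latitude -12.790°, longitude -90.025°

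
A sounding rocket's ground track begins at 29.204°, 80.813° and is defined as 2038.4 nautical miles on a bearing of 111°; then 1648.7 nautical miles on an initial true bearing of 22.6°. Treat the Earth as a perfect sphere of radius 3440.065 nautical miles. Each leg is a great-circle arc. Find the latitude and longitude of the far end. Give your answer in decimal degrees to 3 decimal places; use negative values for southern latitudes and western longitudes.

latitude 38.201°, longitude 126.240°

Apply the spherical direct solution leg by leg, carrying full precision between legs.
Leg 1: from (29.204°, 80.813°), δ = 2038.4/3440.065 = 0.592547 rad, θ = 111° → φ = 13.299°, λ = 113.208°.
Leg 2: from (13.299°, 113.208°), δ = 1648.7/3440.065 = 0.479264 rad, θ = 22.6° → φ = 38.201°, λ = 126.240°.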